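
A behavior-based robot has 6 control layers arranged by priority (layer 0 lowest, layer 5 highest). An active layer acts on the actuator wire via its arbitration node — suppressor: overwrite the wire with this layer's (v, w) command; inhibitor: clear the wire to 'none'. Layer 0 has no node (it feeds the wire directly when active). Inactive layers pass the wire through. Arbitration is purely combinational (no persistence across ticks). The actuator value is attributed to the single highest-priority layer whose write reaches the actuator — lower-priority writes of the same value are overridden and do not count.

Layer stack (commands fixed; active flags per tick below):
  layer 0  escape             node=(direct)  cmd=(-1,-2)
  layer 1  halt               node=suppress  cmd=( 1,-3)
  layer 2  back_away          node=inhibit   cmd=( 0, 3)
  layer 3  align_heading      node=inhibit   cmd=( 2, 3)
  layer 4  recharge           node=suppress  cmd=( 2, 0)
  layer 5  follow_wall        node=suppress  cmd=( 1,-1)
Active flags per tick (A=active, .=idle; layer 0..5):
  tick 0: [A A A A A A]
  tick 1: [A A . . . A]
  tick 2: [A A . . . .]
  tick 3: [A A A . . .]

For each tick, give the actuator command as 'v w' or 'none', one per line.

1 -1
1 -1
1 -3
none

tick 0:
  L0 escape: active, feeds wire = (-1, -2)
  L1 halt: active, suppressor → wire = (1, -3)
  L2 back_away: active, inhibitor → wire = none
  L3 align_heading: active, inhibitor → wire = none
  L4 recharge: active, suppressor → wire = (2, 0)
  L5 follow_wall: active, suppressor → wire = (1, -1)
  actuator = (1, -1)
tick 1:
  L0 escape: active, feeds wire = (-1, -2)
  L1 halt: active, suppressor → wire = (1, -3)
  L2 back_away: idle → wire stays (1, -3)
  L3 align_heading: idle → wire stays (1, -3)
  L4 recharge: idle → wire stays (1, -3)
  L5 follow_wall: active, suppressor → wire = (1, -1)
  actuator = (1, -1)
tick 2:
  L0 escape: active, feeds wire = (-1, -2)
  L1 halt: active, suppressor → wire = (1, -3)
  L2 back_away: idle → wire stays (1, -3)
  L3 align_heading: idle → wire stays (1, -3)
  L4 recharge: idle → wire stays (1, -3)
  L5 follow_wall: idle → wire stays (1, -3)
  actuator = (1, -3)
tick 3:
  L0 escape: active, feeds wire = (-1, -2)
  L1 halt: active, suppressor → wire = (1, -3)
  L2 back_away: active, inhibitor → wire = none
  L3 align_heading: idle → wire stays none
  L4 recharge: idle → wire stays none
  L5 follow_wall: idle → wire stays none
  actuator = none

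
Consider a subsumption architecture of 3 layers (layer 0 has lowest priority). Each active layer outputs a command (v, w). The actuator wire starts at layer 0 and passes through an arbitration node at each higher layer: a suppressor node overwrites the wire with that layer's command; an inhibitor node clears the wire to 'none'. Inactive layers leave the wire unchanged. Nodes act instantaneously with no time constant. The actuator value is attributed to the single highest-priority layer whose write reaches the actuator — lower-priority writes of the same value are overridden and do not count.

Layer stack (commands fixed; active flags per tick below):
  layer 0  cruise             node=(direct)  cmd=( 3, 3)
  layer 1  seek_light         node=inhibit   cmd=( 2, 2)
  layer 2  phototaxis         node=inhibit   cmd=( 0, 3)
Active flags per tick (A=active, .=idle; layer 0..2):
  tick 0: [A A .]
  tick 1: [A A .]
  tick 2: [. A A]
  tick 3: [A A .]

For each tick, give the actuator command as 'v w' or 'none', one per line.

none
none
none
none

tick 0:
  layer 0 (cruise) active — direct: (3, 3)
  layer 1 (seek_light) active — inhibits: none
  layer 2 (phototaxis) idle — unchanged: none
  → actuator none
tick 1:
  layer 0 (cruise) active — direct: (3, 3)
  layer 1 (seek_light) active — inhibits: none
  layer 2 (phototaxis) idle — unchanged: none
  → actuator none
tick 2:
  layer 0 (cruise) idle — none
  layer 1 (seek_light) active — inhibits: none
  layer 2 (phototaxis) active — inhibits: none
  → actuator none
tick 3:
  layer 0 (cruise) active — direct: (3, 3)
  layer 1 (seek_light) active — inhibits: none
  layer 2 (phototaxis) idle — unchanged: none
  → actuator none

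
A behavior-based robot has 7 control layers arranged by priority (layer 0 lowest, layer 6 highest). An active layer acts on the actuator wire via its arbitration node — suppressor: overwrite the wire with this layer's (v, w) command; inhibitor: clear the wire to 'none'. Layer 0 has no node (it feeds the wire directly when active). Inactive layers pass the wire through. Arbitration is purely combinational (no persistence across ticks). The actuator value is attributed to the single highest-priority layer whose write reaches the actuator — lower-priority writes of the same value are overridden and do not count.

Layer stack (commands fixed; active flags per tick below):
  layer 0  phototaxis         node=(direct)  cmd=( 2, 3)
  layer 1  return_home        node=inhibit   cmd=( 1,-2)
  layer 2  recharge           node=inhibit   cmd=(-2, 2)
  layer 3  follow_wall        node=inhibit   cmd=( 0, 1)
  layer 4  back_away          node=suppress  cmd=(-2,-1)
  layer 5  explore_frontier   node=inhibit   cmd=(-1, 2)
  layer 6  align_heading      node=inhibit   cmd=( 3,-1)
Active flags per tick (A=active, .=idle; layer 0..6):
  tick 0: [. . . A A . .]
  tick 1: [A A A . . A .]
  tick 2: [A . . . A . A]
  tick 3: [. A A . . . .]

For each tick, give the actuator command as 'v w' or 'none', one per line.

tick 0:
  [0] phototaxis off; wire := none
  [1] return_home off; pass none
  [2] recharge off; pass none
  [3] follow_wall on (inhibit); wire := none
  [4] back_away on (suppress); wire := (-2, -1)
  [5] explore_frontier off; pass (-2, -1)
  [6] align_heading off; pass (-2, -1)
  output (-2, -1)
tick 1:
  [0] phototaxis on; wire := (2, 3)
  [1] return_home on (inhibit); wire := none
  [2] recharge on (inhibit); wire := none
  [3] follow_wall off; pass none
  [4] back_away off; pass none
  [5] explore_frontier on (inhibit); wire := none
  [6] align_heading off; pass none
  output none
tick 2:
  [0] phototaxis on; wire := (2, 3)
  [1] return_home off; pass (2, 3)
  [2] recharge off; pass (2, 3)
  [3] follow_wall off; pass (2, 3)
  [4] back_away on (suppress); wire := (-2, -1)
  [5] explore_frontier off; pass (-2, -1)
  [6] align_heading on (inhibit); wire := none
  output none
tick 3:
  [0] phototaxis off; wire := none
  [1] return_home on (inhibit); wire := none
  [2] recharge on (inhibit); wire := none
  [3] follow_wall off; pass none
  [4] back_away off; pass none
  [5] explore_frontier off; pass none
  [6] align_heading off; pass none
  output none

-2 -1
none
none
none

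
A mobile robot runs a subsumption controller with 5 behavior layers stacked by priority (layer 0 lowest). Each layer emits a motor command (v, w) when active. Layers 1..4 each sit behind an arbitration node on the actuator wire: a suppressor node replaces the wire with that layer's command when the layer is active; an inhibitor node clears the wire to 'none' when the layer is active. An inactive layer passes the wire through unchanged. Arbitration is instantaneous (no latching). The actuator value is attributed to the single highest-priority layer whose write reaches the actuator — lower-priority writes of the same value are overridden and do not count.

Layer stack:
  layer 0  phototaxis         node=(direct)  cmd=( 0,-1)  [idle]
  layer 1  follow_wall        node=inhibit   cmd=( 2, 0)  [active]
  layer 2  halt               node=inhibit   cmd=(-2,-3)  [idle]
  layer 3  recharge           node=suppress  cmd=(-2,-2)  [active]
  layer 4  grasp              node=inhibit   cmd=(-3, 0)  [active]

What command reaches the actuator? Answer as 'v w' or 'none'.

layer 0 (phototaxis) idle — none
layer 1 (follow_wall) active — inhibits: none
layer 2 (halt) idle — unchanged: none
layer 3 (recharge) active — suppresses: (-2, -2)
layer 4 (grasp) active — inhibits: none
→ actuator none

none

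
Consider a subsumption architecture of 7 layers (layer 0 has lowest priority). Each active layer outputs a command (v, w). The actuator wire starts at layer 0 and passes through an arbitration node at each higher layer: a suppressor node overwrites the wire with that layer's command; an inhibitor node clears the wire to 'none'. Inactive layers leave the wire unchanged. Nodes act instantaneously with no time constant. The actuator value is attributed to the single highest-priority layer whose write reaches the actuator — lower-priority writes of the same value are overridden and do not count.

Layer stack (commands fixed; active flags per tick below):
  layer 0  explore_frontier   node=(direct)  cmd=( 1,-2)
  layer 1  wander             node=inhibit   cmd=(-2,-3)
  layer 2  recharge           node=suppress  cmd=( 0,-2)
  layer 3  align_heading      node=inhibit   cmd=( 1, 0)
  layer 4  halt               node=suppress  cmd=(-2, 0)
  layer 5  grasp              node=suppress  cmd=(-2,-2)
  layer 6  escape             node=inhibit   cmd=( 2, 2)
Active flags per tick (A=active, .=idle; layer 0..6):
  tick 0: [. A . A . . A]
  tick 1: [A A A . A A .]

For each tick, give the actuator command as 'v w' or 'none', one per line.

none
-2 -2

tick 0:
  [0] explore_frontier off; wire := none
  [1] wander on (inhibit); wire := none
  [2] recharge off; pass none
  [3] align_heading on (inhibit); wire := none
  [4] halt off; pass none
  [5] grasp off; pass none
  [6] escape on (inhibit); wire := none
  output none
tick 1:
  [0] explore_frontier on; wire := (1, -2)
  [1] wander on (inhibit); wire := none
  [2] recharge on (suppress); wire := (0, -2)
  [3] align_heading off; pass (0, -2)
  [4] halt on (suppress); wire := (-2, 0)
  [5] grasp on (suppress); wire := (-2, -2)
  [6] escape off; pass (-2, -2)
  output (-2, -2)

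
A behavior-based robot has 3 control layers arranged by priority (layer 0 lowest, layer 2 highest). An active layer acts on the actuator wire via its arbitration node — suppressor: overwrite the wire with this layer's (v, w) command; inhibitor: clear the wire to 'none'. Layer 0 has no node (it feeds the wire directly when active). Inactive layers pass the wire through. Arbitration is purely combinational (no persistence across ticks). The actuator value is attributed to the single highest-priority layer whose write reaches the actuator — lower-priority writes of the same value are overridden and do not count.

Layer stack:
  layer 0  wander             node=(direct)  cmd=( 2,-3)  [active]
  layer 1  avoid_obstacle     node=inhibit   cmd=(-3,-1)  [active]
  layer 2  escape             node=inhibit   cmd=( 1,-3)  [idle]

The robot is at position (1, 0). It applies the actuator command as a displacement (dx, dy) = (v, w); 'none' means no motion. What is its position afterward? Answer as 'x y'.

1 0

layer 0 (wander) active — direct: (2, -3)
layer 1 (avoid_obstacle) active — inhibits: none
layer 2 (escape) idle — unchanged: none
→ actuator none
position: (1, 0) + none = (1, 0)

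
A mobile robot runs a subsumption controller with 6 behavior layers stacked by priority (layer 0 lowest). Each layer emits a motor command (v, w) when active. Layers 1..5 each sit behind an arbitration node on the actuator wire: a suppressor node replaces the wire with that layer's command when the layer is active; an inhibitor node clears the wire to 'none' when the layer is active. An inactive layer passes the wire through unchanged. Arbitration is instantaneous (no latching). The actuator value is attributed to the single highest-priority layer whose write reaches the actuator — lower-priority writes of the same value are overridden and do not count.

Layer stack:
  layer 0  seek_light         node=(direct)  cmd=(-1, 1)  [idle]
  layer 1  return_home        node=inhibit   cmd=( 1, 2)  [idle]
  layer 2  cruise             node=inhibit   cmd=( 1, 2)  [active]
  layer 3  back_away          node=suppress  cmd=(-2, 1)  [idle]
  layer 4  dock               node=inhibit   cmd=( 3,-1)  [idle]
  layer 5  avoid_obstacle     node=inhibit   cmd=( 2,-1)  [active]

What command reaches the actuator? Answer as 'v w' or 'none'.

none

[0] seek_light off; wire := none
[1] return_home off; pass none
[2] cruise on (inhibit); wire := none
[3] back_away off; pass none
[4] dock off; pass none
[5] avoid_obstacle on (inhibit); wire := none
output none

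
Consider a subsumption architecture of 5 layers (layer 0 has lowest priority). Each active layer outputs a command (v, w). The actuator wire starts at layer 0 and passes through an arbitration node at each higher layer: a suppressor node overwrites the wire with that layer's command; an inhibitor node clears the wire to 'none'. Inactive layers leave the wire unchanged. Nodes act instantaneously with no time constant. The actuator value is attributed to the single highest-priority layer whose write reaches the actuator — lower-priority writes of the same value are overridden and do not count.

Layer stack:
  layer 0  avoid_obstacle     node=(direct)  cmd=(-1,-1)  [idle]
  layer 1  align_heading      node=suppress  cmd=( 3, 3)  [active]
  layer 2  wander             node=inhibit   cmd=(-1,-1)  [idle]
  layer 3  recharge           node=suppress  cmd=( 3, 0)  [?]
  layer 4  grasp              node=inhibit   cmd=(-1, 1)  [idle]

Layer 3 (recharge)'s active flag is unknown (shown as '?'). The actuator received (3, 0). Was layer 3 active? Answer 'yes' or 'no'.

yes

If layer 3 is active=yes:
  actuator would be (3, 0)
If layer 3 is active=no:
  actuator would be (3, 3)
Observed (3, 0), so layer 3 was active.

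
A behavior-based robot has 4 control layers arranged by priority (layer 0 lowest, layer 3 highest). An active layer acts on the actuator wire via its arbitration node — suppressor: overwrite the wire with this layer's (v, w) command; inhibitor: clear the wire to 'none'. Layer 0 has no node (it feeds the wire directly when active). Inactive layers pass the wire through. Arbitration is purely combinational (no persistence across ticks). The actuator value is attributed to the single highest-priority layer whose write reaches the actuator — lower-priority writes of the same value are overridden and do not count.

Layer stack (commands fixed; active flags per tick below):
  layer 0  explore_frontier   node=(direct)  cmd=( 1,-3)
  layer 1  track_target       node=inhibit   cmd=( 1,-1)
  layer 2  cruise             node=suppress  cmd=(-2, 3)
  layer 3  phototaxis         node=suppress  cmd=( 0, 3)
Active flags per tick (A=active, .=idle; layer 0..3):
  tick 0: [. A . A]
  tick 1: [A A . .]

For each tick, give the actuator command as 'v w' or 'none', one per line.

0 3
none

tick 0:
  L0 explore_frontier: idle → wire = none
  L1 track_target: active, inhibitor → wire = none
  L2 cruise: idle → wire stays none
  L3 phototaxis: active, suppressor → wire = (0, 3)
  actuator = (0, 3)
tick 1:
  L0 explore_frontier: active, feeds wire = (1, -3)
  L1 track_target: active, inhibitor → wire = none
  L2 cruise: idle → wire stays none
  L3 phototaxis: idle → wire stays none
  actuator = none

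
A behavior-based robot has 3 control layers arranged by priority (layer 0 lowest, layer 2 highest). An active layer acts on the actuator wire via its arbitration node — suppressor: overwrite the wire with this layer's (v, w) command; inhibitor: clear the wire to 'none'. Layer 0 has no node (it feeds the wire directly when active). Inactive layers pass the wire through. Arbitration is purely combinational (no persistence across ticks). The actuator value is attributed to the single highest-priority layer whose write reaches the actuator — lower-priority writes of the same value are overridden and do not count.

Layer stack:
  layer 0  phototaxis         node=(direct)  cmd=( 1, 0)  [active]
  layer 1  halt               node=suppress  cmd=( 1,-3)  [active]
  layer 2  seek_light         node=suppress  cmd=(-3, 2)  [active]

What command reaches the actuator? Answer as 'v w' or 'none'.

[0] phototaxis on; wire := (1, 0)
[1] halt on (suppress); wire := (1, -3)
[2] seek_light on (suppress); wire := (-3, 2)
output (-3, 2)

-3 2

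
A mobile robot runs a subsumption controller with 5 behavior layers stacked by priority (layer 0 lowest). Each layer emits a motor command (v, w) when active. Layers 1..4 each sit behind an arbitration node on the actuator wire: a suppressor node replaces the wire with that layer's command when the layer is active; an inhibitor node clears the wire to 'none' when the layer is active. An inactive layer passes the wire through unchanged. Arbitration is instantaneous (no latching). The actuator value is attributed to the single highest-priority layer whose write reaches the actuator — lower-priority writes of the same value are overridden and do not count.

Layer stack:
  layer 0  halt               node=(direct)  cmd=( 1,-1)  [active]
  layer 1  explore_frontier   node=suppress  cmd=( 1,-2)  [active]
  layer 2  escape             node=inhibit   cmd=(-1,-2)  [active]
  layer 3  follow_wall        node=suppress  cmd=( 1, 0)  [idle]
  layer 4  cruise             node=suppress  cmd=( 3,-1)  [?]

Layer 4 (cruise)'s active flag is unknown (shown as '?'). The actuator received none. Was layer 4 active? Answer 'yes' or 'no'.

no

If layer 4 is active=yes:
  actuator would be (3, -1)
If layer 4 is active=no:
  actuator would be none
Observed none, so layer 4 was idle.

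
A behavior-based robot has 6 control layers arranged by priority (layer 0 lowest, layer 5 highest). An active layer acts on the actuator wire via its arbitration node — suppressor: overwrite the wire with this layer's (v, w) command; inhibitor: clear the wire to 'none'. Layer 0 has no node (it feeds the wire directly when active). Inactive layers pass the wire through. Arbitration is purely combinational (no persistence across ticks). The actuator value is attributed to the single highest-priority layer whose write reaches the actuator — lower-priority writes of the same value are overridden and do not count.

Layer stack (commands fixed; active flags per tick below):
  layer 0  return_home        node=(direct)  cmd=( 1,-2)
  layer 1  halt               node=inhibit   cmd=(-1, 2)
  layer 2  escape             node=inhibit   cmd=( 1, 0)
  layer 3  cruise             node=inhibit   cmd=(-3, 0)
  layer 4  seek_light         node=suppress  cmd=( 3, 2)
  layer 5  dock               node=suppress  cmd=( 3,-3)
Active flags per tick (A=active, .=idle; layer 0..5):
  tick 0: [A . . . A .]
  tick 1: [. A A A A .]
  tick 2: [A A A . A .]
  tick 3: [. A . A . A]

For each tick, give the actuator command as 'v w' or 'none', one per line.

tick 0:
  layer 0 (return_home) active — direct: (1, -2)
  layer 1 (halt) idle — unchanged: (1, -2)
  layer 2 (escape) idle — unchanged: (1, -2)
  layer 3 (cruise) idle — unchanged: (1, -2)
  layer 4 (seek_light) active — suppresses: (3, 2)
  layer 5 (dock) idle — unchanged: (3, 2)
  → actuator (3, 2)
tick 1:
  layer 0 (return_home) idle — none
  layer 1 (halt) active — inhibits: none
  layer 2 (escape) active — inhibits: none
  layer 3 (cruise) active — inhibits: none
  layer 4 (seek_light) active — suppresses: (3, 2)
  layer 5 (dock) idle — unchanged: (3, 2)
  → actuator (3, 2)
tick 2:
  layer 0 (return_home) active — direct: (1, -2)
  layer 1 (halt) active — inhibits: none
  layer 2 (escape) active — inhibits: none
  layer 3 (cruise) idle — unchanged: none
  layer 4 (seek_light) active — suppresses: (3, 2)
  layer 5 (dock) idle — unchanged: (3, 2)
  → actuator (3, 2)
tick 3:
  layer 0 (return_home) idle — none
  layer 1 (halt) active — inhibits: none
  layer 2 (escape) idle — unchanged: none
  layer 3 (cruise) active — inhibits: none
  layer 4 (seek_light) idle — unchanged: none
  layer 5 (dock) active — suppresses: (3, -3)
  → actuator (3, -3)

3 2
3 2
3 2
3 -3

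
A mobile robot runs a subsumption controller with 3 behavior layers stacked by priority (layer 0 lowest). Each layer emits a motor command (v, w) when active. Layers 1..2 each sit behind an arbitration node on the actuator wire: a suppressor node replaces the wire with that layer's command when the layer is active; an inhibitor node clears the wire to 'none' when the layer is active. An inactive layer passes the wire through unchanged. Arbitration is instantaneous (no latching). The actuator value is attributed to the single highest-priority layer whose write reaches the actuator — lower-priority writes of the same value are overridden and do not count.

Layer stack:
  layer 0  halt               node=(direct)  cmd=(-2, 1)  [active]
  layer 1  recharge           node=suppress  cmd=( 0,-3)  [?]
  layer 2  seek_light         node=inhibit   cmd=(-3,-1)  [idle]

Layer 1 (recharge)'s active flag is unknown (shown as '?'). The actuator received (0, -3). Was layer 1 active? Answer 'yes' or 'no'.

If layer 1 is active=yes:
  actuator would be (0, -3)
If layer 1 is active=no:
  actuator would be (-2, 1)
Observed (0, -3), so layer 1 was active.

yes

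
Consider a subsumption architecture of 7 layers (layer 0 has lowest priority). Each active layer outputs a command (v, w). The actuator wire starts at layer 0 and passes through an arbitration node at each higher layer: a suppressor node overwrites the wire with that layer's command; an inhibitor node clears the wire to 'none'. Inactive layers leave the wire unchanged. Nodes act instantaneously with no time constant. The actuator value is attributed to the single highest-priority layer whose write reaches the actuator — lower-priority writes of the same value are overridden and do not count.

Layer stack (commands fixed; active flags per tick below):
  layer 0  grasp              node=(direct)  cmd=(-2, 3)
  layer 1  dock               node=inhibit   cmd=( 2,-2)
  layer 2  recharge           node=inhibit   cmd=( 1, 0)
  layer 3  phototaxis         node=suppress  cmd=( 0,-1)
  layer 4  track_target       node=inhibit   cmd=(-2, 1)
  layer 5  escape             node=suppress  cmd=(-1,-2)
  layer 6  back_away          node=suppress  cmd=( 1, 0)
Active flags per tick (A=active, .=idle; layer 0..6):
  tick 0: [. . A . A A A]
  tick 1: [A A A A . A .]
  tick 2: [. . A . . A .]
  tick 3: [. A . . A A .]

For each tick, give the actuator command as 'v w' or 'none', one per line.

1 0
-1 -2
-1 -2
-1 -2

tick 0:
  layer 0 (grasp) idle — none
  layer 1 (dock) idle — unchanged: none
  layer 2 (recharge) active — inhibits: none
  layer 3 (phototaxis) idle — unchanged: none
  layer 4 (track_target) active — inhibits: none
  layer 5 (escape) active — suppresses: (-1, -2)
  layer 6 (back_away) active — suppresses: (1, 0)
  → actuator (1, 0)
tick 1:
  layer 0 (grasp) active — direct: (-2, 3)
  layer 1 (dock) active — inhibits: none
  layer 2 (recharge) active — inhibits: none
  layer 3 (phototaxis) active — suppresses: (0, -1)
  layer 4 (track_target) idle — unchanged: (0, -1)
  layer 5 (escape) active — suppresses: (-1, -2)
  layer 6 (back_away) idle — unchanged: (-1, -2)
  → actuator (-1, -2)
tick 2:
  layer 0 (grasp) idle — none
  layer 1 (dock) idle — unchanged: none
  layer 2 (recharge) active — inhibits: none
  layer 3 (phototaxis) idle — unchanged: none
  layer 4 (track_target) idle — unchanged: none
  layer 5 (escape) active — suppresses: (-1, -2)
  layer 6 (back_away) idle — unchanged: (-1, -2)
  → actuator (-1, -2)
tick 3:
  layer 0 (grasp) idle — none
  layer 1 (dock) active — inhibits: none
  layer 2 (recharge) idle — unchanged: none
  layer 3 (phototaxis) idle — unchanged: none
  layer 4 (track_target) active — inhibits: none
  layer 5 (escape) active — suppresses: (-1, -2)
  layer 6 (back_away) idle — unchanged: (-1, -2)
  → actuator (-1, -2)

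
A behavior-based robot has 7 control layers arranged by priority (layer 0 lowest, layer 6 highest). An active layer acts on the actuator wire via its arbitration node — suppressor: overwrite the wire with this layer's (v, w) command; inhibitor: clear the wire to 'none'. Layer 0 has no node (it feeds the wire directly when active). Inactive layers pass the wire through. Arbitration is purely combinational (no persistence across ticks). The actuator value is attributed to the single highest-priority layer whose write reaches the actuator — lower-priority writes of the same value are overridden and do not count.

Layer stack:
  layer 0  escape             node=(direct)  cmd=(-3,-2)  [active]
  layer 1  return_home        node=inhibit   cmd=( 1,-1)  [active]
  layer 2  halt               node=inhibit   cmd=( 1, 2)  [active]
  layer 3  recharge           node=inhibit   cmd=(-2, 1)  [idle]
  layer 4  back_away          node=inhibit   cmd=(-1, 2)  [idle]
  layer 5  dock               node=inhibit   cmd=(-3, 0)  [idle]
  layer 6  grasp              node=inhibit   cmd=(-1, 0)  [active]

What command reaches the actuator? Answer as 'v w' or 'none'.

none

L0 escape: active, feeds wire = (-3, -2)
L1 return_home: active, inhibitor → wire = none
L2 halt: active, inhibitor → wire = none
L3 recharge: idle → wire stays none
L4 back_away: idle → wire stays none
L5 dock: idle → wire stays none
L6 grasp: active, inhibitor → wire = none
actuator = none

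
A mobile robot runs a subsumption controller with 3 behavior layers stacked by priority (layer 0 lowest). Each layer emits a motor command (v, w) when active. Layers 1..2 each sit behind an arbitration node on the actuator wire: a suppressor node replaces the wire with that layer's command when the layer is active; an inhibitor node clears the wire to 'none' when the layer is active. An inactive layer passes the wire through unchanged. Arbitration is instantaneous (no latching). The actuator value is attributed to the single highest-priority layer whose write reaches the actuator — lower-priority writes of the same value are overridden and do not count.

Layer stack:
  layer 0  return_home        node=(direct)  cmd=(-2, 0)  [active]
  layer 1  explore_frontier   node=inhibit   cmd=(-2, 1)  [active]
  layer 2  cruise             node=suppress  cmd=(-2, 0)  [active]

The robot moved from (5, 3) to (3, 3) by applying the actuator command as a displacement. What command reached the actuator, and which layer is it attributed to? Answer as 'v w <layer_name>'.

displacement = (3, 3) − (5, 3) = (-2, 0)
[0] return_home on; wire := (-2, 0)
[1] explore_frontier on (inhibit); wire := none
[2] cruise on (suppress); wire := (-2, 0)
output (-2, 0) — from layer 2 (cruise)

-2 0 cruise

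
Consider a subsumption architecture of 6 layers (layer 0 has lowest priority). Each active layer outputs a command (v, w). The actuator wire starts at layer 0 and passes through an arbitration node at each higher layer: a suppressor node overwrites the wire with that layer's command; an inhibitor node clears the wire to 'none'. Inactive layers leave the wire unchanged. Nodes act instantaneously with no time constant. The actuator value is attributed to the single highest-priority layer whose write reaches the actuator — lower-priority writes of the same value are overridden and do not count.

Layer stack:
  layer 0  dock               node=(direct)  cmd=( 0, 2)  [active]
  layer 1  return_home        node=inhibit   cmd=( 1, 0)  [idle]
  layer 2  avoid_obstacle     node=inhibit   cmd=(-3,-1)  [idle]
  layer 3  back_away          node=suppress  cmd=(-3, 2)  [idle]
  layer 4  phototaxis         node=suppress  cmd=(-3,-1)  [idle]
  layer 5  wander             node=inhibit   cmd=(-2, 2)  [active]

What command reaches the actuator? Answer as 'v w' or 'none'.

none

layer 0 (dock) active — direct: (0, 2)
layer 1 (return_home) idle — unchanged: (0, 2)
layer 2 (avoid_obstacle) idle — unchanged: (0, 2)
layer 3 (back_away) idle — unchanged: (0, 2)
layer 4 (phototaxis) idle — unchanged: (0, 2)
layer 5 (wander) active — inhibits: none
→ actuator none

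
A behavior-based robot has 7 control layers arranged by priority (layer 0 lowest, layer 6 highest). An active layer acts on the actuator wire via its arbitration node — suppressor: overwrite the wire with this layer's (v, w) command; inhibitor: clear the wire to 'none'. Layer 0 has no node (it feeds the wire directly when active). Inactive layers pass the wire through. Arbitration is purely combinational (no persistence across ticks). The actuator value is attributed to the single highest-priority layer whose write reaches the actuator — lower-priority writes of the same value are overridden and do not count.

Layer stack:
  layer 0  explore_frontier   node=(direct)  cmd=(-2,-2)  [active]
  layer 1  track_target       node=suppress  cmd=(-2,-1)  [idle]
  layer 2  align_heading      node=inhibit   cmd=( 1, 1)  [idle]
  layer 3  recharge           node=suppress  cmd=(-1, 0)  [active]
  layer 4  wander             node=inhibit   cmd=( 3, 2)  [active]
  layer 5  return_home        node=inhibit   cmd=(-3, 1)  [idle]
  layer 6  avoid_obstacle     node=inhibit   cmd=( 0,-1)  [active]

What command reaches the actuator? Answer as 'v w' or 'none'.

[0] explore_frontier on; wire := (-2, -2)
[1] track_target off; pass (-2, -2)
[2] align_heading off; pass (-2, -2)
[3] recharge on (suppress); wire := (-1, 0)
[4] wander on (inhibit); wire := none
[5] return_home off; pass none
[6] avoid_obstacle on (inhibit); wire := none
output none

none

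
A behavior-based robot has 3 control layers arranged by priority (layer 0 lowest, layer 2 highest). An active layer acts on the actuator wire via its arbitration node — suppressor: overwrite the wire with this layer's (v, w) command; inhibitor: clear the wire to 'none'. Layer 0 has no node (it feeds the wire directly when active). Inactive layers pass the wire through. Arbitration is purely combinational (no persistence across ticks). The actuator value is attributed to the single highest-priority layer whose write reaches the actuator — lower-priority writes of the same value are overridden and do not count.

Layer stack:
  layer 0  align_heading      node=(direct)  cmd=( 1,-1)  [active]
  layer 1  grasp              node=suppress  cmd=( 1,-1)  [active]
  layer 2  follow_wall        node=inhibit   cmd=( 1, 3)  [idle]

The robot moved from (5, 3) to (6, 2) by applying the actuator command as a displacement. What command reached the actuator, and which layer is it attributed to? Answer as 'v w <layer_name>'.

1 -1 grasp

displacement = (6, 2) − (5, 3) = (1, -1)
L0 align_heading: active, feeds wire = (1, -1)
L1 grasp: active, suppressor → wire = (1, -1)
L2 follow_wall: idle → wire stays (1, -1)
actuator = (1, -1) — from layer 1 (grasp)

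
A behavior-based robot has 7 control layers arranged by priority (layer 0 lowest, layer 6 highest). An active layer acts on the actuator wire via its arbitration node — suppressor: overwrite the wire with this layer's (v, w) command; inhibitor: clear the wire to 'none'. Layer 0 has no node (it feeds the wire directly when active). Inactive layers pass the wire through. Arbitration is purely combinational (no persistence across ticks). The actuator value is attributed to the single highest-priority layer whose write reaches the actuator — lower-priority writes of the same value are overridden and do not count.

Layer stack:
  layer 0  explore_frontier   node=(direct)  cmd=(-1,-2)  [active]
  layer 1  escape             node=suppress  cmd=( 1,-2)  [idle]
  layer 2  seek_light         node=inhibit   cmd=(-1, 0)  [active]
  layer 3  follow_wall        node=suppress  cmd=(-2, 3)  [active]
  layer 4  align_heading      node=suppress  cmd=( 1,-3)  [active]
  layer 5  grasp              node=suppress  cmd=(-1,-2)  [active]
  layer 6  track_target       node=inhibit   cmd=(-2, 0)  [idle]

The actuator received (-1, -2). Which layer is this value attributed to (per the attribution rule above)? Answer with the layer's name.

grasp

layer 0 (explore_frontier) active — direct: (-1, -2)
layer 1 (escape) idle — unchanged: (-1, -2)
layer 2 (seek_light) active — inhibits: none
layer 3 (follow_wall) active — suppresses: (-2, 3)
layer 4 (align_heading) active — suppresses: (1, -3)
layer 5 (grasp) active — suppresses: (-1, -2)
layer 6 (track_target) idle — unchanged: (-1, -2)
→ actuator (-1, -2)
last writer: layer 5 = grasp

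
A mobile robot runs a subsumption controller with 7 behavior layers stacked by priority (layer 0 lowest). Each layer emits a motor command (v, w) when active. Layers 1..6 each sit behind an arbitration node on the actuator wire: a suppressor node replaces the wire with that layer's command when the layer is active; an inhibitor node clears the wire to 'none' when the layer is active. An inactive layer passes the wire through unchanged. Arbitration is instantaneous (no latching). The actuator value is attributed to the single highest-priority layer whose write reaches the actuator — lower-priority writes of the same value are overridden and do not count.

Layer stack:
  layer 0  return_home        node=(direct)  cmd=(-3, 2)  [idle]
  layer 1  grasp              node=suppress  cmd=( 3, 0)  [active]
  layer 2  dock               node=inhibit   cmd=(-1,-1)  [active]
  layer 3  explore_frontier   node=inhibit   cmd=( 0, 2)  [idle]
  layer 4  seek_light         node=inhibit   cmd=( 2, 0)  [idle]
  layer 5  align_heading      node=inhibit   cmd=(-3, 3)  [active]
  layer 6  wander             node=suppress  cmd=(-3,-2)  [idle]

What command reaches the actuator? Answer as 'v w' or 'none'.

layer 0 (return_home) idle — none
layer 1 (grasp) active — suppresses: (3, 0)
layer 2 (dock) active — inhibits: none
layer 3 (explore_frontier) idle — unchanged: none
layer 4 (seek_light) idle — unchanged: none
layer 5 (align_heading) active — inhibits: none
layer 6 (wander) idle — unchanged: none
→ actuator none

none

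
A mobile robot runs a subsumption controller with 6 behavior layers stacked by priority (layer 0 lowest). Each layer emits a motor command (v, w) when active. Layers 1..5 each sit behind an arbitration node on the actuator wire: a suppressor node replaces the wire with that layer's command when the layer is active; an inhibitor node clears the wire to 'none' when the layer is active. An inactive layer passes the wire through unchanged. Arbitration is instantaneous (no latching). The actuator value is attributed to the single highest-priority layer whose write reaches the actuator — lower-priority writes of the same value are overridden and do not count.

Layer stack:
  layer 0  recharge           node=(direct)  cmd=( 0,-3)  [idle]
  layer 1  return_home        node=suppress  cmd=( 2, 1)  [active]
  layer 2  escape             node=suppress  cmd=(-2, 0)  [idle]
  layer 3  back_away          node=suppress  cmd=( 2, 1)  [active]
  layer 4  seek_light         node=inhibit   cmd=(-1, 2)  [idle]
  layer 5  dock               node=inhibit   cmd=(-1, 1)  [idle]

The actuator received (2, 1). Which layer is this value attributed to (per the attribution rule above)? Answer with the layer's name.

back_away

layer 0 (recharge) idle — none
layer 1 (return_home) active — suppresses: (2, 1)
layer 2 (escape) idle — unchanged: (2, 1)
layer 3 (back_away) active — suppresses: (2, 1)
layer 4 (seek_light) idle — unchanged: (2, 1)
layer 5 (dock) idle — unchanged: (2, 1)
→ actuator (2, 1)
last writer: layer 3 = back_away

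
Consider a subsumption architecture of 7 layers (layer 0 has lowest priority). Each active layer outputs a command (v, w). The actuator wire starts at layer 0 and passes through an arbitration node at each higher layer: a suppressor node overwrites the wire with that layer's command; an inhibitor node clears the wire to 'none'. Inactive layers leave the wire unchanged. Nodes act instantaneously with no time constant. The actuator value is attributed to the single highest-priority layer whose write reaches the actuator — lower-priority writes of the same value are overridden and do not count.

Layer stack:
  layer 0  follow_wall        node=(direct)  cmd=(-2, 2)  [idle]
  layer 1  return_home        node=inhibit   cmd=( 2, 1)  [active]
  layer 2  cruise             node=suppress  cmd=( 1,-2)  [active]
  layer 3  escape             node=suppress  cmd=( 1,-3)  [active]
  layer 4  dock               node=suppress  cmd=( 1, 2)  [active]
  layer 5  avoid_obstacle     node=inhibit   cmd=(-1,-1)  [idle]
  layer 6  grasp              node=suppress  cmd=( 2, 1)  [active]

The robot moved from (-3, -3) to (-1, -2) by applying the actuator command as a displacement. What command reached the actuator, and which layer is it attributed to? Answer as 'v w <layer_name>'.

2 1 grasp

displacement = (-1, -2) − (-3, -3) = (2, 1)
L0 follow_wall: idle → wire = none
L1 return_home: active, inhibitor → wire = none
L2 cruise: active, suppressor → wire = (1, -2)
L3 escape: active, suppressor → wire = (1, -3)
L4 dock: active, suppressor → wire = (1, 2)
L5 avoid_obstacle: idle → wire stays (1, 2)
L6 grasp: active, suppressor → wire = (2, 1)
actuator = (2, 1) — from layer 6 (grasp)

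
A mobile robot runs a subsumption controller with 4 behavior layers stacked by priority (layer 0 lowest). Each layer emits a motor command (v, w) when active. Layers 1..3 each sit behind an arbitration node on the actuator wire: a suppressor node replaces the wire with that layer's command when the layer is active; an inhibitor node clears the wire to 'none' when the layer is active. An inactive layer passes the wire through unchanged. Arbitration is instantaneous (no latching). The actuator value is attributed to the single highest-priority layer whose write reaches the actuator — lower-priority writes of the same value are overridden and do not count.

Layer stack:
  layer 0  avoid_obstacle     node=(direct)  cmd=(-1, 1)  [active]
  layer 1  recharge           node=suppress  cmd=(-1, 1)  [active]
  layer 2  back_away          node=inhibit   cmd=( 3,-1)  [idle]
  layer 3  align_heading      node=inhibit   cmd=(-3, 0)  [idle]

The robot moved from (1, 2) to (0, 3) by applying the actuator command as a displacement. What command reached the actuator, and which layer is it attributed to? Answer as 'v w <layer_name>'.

-1 1 recharge

displacement = (0, 3) − (1, 2) = (-1, 1)
[0] avoid_obstacle on; wire := (-1, 1)
[1] recharge on (suppress); wire := (-1, 1)
[2] back_away off; pass (-1, 1)
[3] align_heading off; pass (-1, 1)
output (-1, 1) — from layer 1 (recharge)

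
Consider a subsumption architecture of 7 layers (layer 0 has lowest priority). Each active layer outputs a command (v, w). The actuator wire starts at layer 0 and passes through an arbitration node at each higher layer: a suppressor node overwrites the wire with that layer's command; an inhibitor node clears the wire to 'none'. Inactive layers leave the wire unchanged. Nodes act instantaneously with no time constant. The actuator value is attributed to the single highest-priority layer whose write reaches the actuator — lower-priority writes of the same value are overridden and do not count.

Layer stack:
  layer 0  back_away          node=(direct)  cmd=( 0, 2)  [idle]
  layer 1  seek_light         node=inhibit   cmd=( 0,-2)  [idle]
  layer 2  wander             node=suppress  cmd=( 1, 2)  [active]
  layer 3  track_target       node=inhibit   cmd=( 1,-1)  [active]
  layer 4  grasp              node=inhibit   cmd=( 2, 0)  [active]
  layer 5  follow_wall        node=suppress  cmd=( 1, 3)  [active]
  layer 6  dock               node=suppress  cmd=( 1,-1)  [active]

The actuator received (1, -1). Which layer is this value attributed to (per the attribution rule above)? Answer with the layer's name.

dock

L0 back_away: idle → wire = none
L1 seek_light: idle → wire stays none
L2 wander: active, suppressor → wire = (1, 2)
L3 track_target: active, inhibitor → wire = none
L4 grasp: active, inhibitor → wire = none
L5 follow_wall: active, suppressor → wire = (1, 3)
L6 dock: active, suppressor → wire = (1, -1)
actuator = (1, -1)
last writer: layer 6 = dock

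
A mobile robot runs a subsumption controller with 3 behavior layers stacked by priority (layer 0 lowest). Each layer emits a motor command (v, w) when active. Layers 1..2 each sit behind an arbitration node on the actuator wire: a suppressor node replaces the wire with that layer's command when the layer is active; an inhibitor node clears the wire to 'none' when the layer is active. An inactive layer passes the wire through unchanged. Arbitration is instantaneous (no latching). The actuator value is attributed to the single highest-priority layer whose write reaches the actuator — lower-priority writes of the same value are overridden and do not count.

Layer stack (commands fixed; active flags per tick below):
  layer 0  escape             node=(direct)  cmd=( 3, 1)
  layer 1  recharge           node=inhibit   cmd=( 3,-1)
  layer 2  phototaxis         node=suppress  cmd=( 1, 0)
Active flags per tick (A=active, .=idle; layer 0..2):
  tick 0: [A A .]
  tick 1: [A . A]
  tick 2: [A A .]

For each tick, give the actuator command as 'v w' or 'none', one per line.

tick 0:
  L0 escape: active, feeds wire = (3, 1)
  L1 recharge: active, inhibitor → wire = none
  L2 phototaxis: idle → wire stays none
  actuator = none
tick 1:
  L0 escape: active, feeds wire = (3, 1)
  L1 recharge: idle → wire stays (3, 1)
  L2 phototaxis: active, suppressor → wire = (1, 0)
  actuator = (1, 0)
tick 2:
  L0 escape: active, feeds wire = (3, 1)
  L1 recharge: active, inhibitor → wire = none
  L2 phototaxis: idle → wire stays none
  actuator = none

none
1 0
none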